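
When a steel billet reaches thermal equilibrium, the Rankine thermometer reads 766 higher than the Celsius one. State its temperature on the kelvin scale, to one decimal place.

Let x be the Celsius reading; then the Rankine reading is 1.8·x + 491.67.
(1.8·x + 491.67) - x = 766  ⇒  (0.8)·x = 274.33  ⇒  x = 342.9125°C.
In kelvin: 342.9125 + 273.15 = 616.1 K.

616.1 K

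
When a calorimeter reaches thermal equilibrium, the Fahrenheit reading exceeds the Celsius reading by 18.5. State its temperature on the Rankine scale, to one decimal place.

461.3°R

Let x be the Celsius reading; then the Fahrenheit reading is 1.8·x + 32.
(1.8·x + 32) - x = 18.5  ⇒  (0.8)·x = -13.5  ⇒  x = -16.8750°C.
In Rankine: -16.8750 × 1.8 + 491.67 = 461.3°R.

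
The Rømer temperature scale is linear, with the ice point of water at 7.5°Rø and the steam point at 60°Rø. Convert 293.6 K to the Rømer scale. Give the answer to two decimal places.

18.24°Rø

First in Celsius: 293.6 - 273.15 = 20.4500°C.
Linearly onto the Rømer scale: 7.5 + (20.4500 / 100) × (60 - 7.5) = 18.24°Rø.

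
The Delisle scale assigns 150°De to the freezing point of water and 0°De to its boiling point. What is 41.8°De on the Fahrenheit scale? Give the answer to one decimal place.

Linear interpolation between the fixed points: C = (41.8 - 150) × 100 / (0 - 150) = 72.1333°C.
Then 72.1333 × 1.8 + 32 = 161.8°F.

161.8°F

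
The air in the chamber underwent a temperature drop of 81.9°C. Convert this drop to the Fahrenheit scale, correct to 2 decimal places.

147.42°F

Only the scale ratio 1.8 matters for a change in temperature.
81.9 × 1.8 = 147.42.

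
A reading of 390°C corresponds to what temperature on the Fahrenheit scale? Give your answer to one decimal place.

In Fahrenheit: 390.0000 × 1.8 + 32 = 734.0°F.

734.0°F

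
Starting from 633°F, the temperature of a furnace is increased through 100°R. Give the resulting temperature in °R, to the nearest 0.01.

Initial temperature in Celsius: (633 - 32) × 5/9 = 333.8889°C.
The 100°R change is an interval, so only the factor 5/9 applies: +100 × 5/9 = +55.5556°C.
Final Celsius temperature: 333.8889 + 55.5556 = 389.4444°C.
In Rankine: 389.4444 × 1.8 + 491.67 = 1192.67°R.

1192.67°R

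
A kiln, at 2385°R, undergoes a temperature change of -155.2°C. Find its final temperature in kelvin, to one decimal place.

1169.8 K

Initial temperature in Celsius: (2385 - 491.67) × 5/9 = 1051.8500°C.
Final Celsius temperature: 1051.8500 - 155.2000 = 896.6500°C.
In kelvin: 896.6500 + 273.15 = 1169.8 K.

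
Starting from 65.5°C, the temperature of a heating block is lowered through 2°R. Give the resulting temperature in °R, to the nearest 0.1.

The 2°R change is an interval, so only the factor 5/9 applies: -2 × 5/9 = -1.1111°C.
Final Celsius temperature: 65.5000 - 1.1111 = 64.3889°C.
In Rankine: 64.3889 × 1.8 + 491.67 = 607.6°R.

607.6°R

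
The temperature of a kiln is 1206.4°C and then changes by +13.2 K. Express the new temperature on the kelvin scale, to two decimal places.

1492.75 K

The 13.2 K change is an interval; Kelvin and Celsius degrees are the same size, so ΔC = +13.2°C.
Final Celsius temperature: 1206.4000 + 13.2000 = 1219.6000°C.
In kelvin: 1219.6000 + 273.15 = 1492.75 K.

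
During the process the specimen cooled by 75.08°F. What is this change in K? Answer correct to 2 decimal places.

An interval of 1°F corresponds to 5/9 K.
75.08 × 5/9 = 41.71.

41.71 K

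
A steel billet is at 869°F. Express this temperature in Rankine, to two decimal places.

1328.67°R

In Celsius: (869 - 32) × 5/9 = 465.0000°C.
In Rankine: 465.0000 × 1.8 + 491.67 = 1328.67°R.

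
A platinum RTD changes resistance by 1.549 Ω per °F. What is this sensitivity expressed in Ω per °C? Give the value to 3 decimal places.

2.788 Ω per °C

The quantity depends on a temperature interval, so only the ratio of degree sizes applies; the offset between the scales is irrelevant.
A change of 1°C is a change of 1.8°F, so per °C the value is 1.549 × 1.8 = 2.788.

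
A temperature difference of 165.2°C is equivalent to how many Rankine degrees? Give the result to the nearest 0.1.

An interval of 1°C corresponds to 1.8°R.
165.2 × 1.8 = 297.4.

297.4°R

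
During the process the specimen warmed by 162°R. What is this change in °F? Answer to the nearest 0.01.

162.00°F

Rankine and Fahrenheit degrees are the same size, so the interval is unchanged: 162.00.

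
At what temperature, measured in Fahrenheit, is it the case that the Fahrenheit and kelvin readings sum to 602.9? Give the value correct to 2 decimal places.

223.41°F

Let F be the Fahrenheit reading. The kelvin reading is K = 5/9·F + 255.372.
Require F + K = 602.9: (14/9)·F + 255.372 = 602.9.
F = (602.9 - 255.372) / (14/9) = 223.41.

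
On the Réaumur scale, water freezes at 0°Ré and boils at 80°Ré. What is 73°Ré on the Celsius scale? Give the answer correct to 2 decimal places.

91.25°C

Linear interpolation between the fixed points: C = (73 - 0) × 100 / (80 - 0) = 91.2500°C.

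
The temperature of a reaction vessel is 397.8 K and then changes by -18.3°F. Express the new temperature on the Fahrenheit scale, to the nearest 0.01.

238.07°F

Initial temperature in Celsius: 397.8 - 273.15 = 124.6500°C.
The 18.3°F change is an interval, so only the factor 5/9 applies: -18.3 × 5/9 = -10.1667°C.
Final Celsius temperature: 124.6500 - 10.1667 = 114.4833°C.
In Fahrenheit: 114.4833 × 1.8 + 32 = 238.07°F.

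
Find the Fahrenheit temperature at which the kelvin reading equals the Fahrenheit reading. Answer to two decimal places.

574.59°F

Let F be the Fahrenheit reading. The kelvin reading is K = 5/9·F + 255.372.
Set K = F: 5/9·F + 255.372 = F.
(-4/9)·F = -255.372  ⇒  F = 574.59.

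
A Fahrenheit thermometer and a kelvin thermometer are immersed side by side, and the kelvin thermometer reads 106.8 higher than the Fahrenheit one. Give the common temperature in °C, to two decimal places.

167.94°C

Let x be the Fahrenheit reading; then the kelvin reading is 5/9·x + 255.372.
(5/9·x + 255.372) - x = 106.8  ⇒  (-4/9)·x = -148.572  ⇒  x = 334.2875°F.
In Celsius: (334.2875 - 32) × 5/9 = 167.94°C.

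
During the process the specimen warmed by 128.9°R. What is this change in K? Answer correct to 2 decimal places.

71.61 K

For a temperature interval the offset drops out; only the factor 5/9 applies.
128.9 × 5/9 = 71.61.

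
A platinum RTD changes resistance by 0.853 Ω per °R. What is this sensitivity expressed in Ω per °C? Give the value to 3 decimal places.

1.535 Ω per °C

Since only a temperature interval is involved, the additive offset between the scales drops out.
A change of 1°C is a change of 1.8°R, so per °C the value is 0.853 × 1.8 = 1.535.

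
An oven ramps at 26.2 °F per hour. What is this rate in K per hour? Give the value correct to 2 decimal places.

Since only a temperature interval is involved, the additive offset between the scales drops out.
A change of 1°F is a change of 5/9 K, so 26.2 × 5/9 = 14.56.

14.56 K/hour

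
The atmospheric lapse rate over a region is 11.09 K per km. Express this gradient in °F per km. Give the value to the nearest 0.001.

Since only a temperature interval is involved, the additive offset between the scales drops out.
A change of 1 K is a change of 1.8°F, so 11.09 × 1.8 = 19.962.

19.962 °F/km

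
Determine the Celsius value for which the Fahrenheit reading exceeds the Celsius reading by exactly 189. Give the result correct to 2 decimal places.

Let C be the Celsius reading. The Fahrenheit reading is F = 1.8·C + 32.
Require F - C = 189: (0.8)·C + 32 = 189.
C = (189 - 32) / (0.8) = 196.25.

196.25°C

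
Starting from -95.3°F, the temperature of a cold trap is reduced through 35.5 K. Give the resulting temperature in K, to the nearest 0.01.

Initial temperature in Celsius: (-95.3 - 32) × 5/9 = -70.7222°C.
The 35.5 K change is an interval; Kelvin and Celsius degrees are the same size, so ΔC = -35.5°C.
Final Celsius temperature: -70.7222 - 35.5000 = -106.2222°C.
In kelvin: -106.2222 + 273.15 = 166.93 K.

166.93 K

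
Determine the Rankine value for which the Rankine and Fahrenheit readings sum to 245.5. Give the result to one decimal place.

Let R be the Rankine reading. The Fahrenheit reading is F = 1·R - 459.67.
Require R + F = 245.5: (2)·R - 459.67 = 245.5.
R = (245.5 + 459.67) / (2) = 352.6.

352.6°R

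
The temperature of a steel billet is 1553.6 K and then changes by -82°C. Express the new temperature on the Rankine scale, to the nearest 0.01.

Initial temperature in Celsius: 1553.6 - 273.15 = 1280.4500°C.
Final Celsius temperature: 1280.4500 - 82.0000 = 1198.4500°C.
In Rankine: 1198.4500 × 1.8 + 491.67 = 2648.88°R.

2648.88°R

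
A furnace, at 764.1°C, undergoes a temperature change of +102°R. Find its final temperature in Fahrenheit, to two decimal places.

1509.38°F

The 102°R change is an interval, so only the factor 5/9 applies: +102 × 5/9 = +56.6667°C.
Final Celsius temperature: 764.1000 + 56.6667 = 820.7667°C.
In Fahrenheit: 820.7667 × 1.8 + 32 = 1509.38°F.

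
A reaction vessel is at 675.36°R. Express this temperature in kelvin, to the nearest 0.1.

375.2 K

In Celsius: (675.36 - 491.67) × 5/9 = 102.0500°C.
In kelvin: 102.0500 + 273.15 = 375.2 K.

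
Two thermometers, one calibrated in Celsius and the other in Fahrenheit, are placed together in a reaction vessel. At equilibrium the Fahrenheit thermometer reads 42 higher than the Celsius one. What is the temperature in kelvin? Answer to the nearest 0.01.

Let x be the Celsius reading; then the Fahrenheit reading is 1.8·x + 32.
(1.8·x + 32) - x = 42  ⇒  (0.8)·x = 10  ⇒  x = 12.5000°C.
In kelvin: 12.5000 + 273.15 = 285.65 K.

285.65 K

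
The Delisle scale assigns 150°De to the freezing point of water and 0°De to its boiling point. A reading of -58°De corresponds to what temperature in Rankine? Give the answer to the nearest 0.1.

741.3°R

Linear interpolation between the fixed points: C = (-58 - 150) × 100 / (0 - 150) = 138.6667°C.
Then 138.6667 × 1.8 + 491.67 = 741.3°R.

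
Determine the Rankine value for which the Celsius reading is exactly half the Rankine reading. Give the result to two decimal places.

Let R be the Rankine reading. The Celsius reading is C = 5/9·R - 273.15.
Require C = 0.5·R: 5/9·R - 273.15 = 0.5·R.
(1/18)·R = 273.15  ⇒  R = 4916.70.

4916.70°R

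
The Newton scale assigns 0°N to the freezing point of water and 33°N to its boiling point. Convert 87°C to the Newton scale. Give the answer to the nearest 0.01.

Linearly onto the Newton scale: 0 + (87.0000 / 100) × (33 - 0) = 28.71°N.

28.71°N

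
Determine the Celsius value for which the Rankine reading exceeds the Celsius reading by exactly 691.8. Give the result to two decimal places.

Let C be the Celsius reading. The Rankine reading is R = 1.8·C + 491.67.
Require R - C = 691.8: (0.8)·C + 491.67 = 691.8.
C = (691.8 - 491.67) / (0.8) = 250.16.

250.16°C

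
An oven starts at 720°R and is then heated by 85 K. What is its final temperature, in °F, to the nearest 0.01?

413.33°F

Initial temperature in Celsius: (720 - 491.67) × 5/9 = 126.8500°C.
The 85 K change is an interval; Kelvin and Celsius degrees are the same size, so ΔC = +85°C.
Final Celsius temperature: 126.8500 + 85.0000 = 211.8500°C.
In Fahrenheit: 211.8500 × 1.8 + 32 = 413.33°F.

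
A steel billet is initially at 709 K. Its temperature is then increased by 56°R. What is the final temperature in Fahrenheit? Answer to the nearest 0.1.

872.5°F

Initial temperature in Celsius: 709 - 273.15 = 435.8500°C.
The 56°R change is an interval, so only the factor 5/9 applies: +56 × 5/9 = +31.1111°C.
Final Celsius temperature: 435.8500 + 31.1111 = 466.9611°C.
In Fahrenheit: 466.9611 × 1.8 + 32 = 872.5°F.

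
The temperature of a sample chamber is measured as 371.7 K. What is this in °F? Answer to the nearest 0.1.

In Celsius: 371.7 - 273.15 = 98.5500°C.
In Fahrenheit: 98.5500 × 1.8 + 32 = 209.4°F.

209.4°F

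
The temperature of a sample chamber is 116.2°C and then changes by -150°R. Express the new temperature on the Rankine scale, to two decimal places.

The 150°R change is an interval, so only the factor 5/9 applies: -150 × 5/9 = -83.3333°C.
Final Celsius temperature: 116.2000 - 83.3333 = 32.8667°C.
In Rankine: 32.8667 × 1.8 + 491.67 = 550.83°R.

550.83°R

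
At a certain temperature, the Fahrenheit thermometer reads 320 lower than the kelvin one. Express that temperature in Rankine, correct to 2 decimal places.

Let x be the kelvin reading; then the Fahrenheit reading is 1.8·x - 459.67.
(1.8·x - 459.67) - x = -320  ⇒  (0.8)·x = 139.67  ⇒  x = 174.5875 K.
In Celsius: 174.5875 - 273.15 = -98.5625°C.
In Rankine: -98.5625 × 1.8 + 491.67 = 314.26°R.

314.26°R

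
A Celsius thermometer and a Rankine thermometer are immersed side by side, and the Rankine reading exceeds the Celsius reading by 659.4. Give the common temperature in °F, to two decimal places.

409.39°F

Let x be the Celsius reading; then the Rankine reading is 1.8·x + 491.67.
(1.8·x + 491.67) - x = 659.4  ⇒  (0.8)·x = 167.73  ⇒  x = 209.6625°C.
In Fahrenheit: 209.6625 × 1.8 + 32 = 409.39°F.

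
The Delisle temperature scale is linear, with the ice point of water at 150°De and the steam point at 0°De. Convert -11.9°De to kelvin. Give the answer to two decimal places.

Linear interpolation between the fixed points: C = (-11.9 - 150) × 100 / (0 - 150) = 107.9333°C.
Then 107.9333 + 273.15 = 381.08 K.

381.08 K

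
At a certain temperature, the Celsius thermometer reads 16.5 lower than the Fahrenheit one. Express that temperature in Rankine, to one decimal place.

456.8°R

Let x be the Fahrenheit reading; then the Celsius reading is 5/9·x - 17.7778.
(5/9·x - 17.7778) - x = -16.5  ⇒  (-4/9)·x = 23/18  ⇒  x = -2.8750°F.
In Celsius: (-2.875 - 32) × 5/9 = -19.3750°C.
In Rankine: -19.3750 × 1.8 + 491.67 = 456.8°R.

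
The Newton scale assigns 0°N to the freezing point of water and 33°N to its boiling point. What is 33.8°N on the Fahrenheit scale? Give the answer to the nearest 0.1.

Linear interpolation between the fixed points: C = (33.8 - 0) × 100 / (33 - 0) = 102.4242°C.
Then 102.4242 × 1.8 + 32 = 216.4°F.

216.4°F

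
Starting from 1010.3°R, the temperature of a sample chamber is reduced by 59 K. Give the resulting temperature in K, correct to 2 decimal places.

502.28 K

Initial temperature in Celsius: (1010.3 - 491.67) × 5/9 = 288.1278°C.
The 59 K change is an interval; Kelvin and Celsius degrees are the same size, so ΔC = -59°C.
Final Celsius temperature: 288.1278 - 59.0000 = 229.1278°C.
In kelvin: 229.1278 + 273.15 = 502.28 K.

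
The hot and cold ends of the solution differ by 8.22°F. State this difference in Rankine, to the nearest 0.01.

Fahrenheit and Rankine degrees are the same size, so the interval is unchanged: 8.22.

8.22°R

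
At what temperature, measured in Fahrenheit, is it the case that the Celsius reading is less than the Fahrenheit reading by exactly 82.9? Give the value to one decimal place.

146.5°F

Let F be the Fahrenheit reading. The Celsius reading is C = 5/9·F - 17.7778.
Require C - F = -82.9: (-4/9)·F - 17.7778 = -82.9.
F = (-82.9 + 17.7778) / (-4/9) = 146.5.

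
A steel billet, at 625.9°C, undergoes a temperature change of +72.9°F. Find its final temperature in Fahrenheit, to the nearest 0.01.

The 72.9°F change is an interval, so only the factor 5/9 applies: +72.9 × 5/9 = +40.5000°C.
Final Celsius temperature: 625.9000 + 40.5000 = 666.4000°C.
In Fahrenheit: 666.4000 × 1.8 + 32 = 1231.52°F.

1231.52°F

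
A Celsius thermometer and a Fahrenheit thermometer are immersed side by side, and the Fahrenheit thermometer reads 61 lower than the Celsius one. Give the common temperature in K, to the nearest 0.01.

Let x be the Celsius reading; then the Fahrenheit reading is 1.8·x + 32.
(1.8·x + 32) - x = -61  ⇒  (0.8)·x = -93  ⇒  x = -116.2500°C.
In kelvin: -116.2500 + 273.15 = 156.90 K.

156.90 K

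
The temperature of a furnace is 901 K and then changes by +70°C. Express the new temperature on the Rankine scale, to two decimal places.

1747.80°R

Initial temperature in Celsius: 901 - 273.15 = 627.8500°C.
Final Celsius temperature: 627.8500 + 70.0000 = 697.8500°C.
In Rankine: 697.8500 × 1.8 + 491.67 = 1747.80°R.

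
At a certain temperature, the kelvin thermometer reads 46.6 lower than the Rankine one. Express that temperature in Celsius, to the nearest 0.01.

Let x be the Rankine reading; then the kelvin reading is 5/9·x.
(5/9·x) - x = -46.6  ⇒  (-4/9)·x = -46.6  ⇒  x = 104.8500°R.
In Celsius: (104.85 - 491.67) × 5/9 = -214.90°C.

-214.90°C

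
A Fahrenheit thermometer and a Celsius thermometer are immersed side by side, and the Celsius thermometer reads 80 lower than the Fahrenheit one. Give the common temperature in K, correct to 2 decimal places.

333.15 K

Let x be the Fahrenheit reading; then the Celsius reading is 5/9·x - 17.7778.
(5/9·x - 17.7778) - x = -80  ⇒  (-4/9)·x = -62.2222  ⇒  x = 140.0000°F.
In Celsius: (140 - 32) × 5/9 = 60.0000°C.
In kelvin: 60.0000 + 273.15 = 333.15 K.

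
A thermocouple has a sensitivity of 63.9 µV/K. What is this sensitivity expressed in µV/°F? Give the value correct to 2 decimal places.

35.50 µV/°F

The quantity depends on a temperature interval, so only the ratio of degree sizes applies; the offset between the scales is irrelevant.
A change of 1°F is a change of 5/9 K, so per °F the value is 63.9 × 5/9 = 35.50.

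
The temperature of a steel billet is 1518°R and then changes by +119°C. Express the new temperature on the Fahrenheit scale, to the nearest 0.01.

1272.53°F

Initial temperature in Celsius: (1518 - 491.67) × 5/9 = 570.1833°C.
Final Celsius temperature: 570.1833 + 119.0000 = 689.1833°C.
In Fahrenheit: 689.1833 × 1.8 + 32 = 1272.53°F.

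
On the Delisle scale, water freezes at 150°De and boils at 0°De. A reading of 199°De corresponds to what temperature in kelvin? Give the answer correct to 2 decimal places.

Linear interpolation between the fixed points: C = (199 - 150) × 100 / (0 - 150) = -32.6667°C.
Then -32.6667 + 273.15 = 240.48 K.

240.48 K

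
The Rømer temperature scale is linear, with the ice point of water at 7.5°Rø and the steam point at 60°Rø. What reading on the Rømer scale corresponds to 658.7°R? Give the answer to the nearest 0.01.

56.22°Rø

First in Celsius: (658.7 - 491.67) × 5/9 = 92.7944°C.
Linearly onto the Rømer scale: 7.5 + (92.7944 / 100) × (60 - 7.5) = 56.22°Rø.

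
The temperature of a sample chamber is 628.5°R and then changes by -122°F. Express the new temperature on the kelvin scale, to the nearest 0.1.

Initial temperature in Celsius: (628.5 - 491.67) × 5/9 = 76.0167°C.
The 122°F change is an interval, so only the factor 5/9 applies: -122 × 5/9 = -67.7778°C.
Final Celsius temperature: 76.0167 - 67.7778 = 8.2389°C.
In kelvin: 8.2389 + 273.15 = 281.4 K.

281.4 K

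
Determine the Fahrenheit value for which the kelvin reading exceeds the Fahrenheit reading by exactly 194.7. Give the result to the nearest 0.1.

Let F be the Fahrenheit reading. The kelvin reading is K = 5/9·F + 255.372.
Require K - F = 194.7: (-4/9)·F + 255.372 = 194.7.
F = (194.7 - 255.372) / (-4/9) = 136.5.

136.5°F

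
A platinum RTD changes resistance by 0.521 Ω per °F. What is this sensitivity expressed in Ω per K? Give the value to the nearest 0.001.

0.938 Ω per K

The quantity depends on a temperature interval, so only the ratio of degree sizes applies; the offset between the scales is irrelevant.
A change of 1 K is a change of 1.8°F, so per K the value is 0.521 × 1.8 = 0.938.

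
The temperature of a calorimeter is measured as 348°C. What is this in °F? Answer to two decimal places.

658.40°F

In Fahrenheit: 348.0000 × 1.8 + 32 = 658.40°F.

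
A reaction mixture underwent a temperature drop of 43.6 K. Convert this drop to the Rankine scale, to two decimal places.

78.48°R

Only the scale ratio 1.8 matters for a change in temperature.
43.6 × 1.8 = 78.48.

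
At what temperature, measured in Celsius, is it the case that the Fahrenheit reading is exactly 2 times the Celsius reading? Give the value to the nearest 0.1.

160.0°C

Let C be the Celsius reading. The Fahrenheit reading is F = 1.8·C + 32.
Require F = 2·C: 1.8·C + 32 = 2·C.
(-0.2)·C = -32  ⇒  C = 160.0.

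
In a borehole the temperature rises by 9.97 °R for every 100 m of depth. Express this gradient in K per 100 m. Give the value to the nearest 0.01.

5.54 K/100 m

The quantity depends on a temperature interval, so only the ratio of degree sizes applies; the offset between the scales is irrelevant.
A change of 1°R is a change of 5/9 K, so 9.97 × 5/9 = 5.54.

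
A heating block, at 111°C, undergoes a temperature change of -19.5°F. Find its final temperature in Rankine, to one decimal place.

The 19.5°F change is an interval, so only the factor 5/9 applies: -19.5 × 5/9 = -10.8333°C.
Final Celsius temperature: 111.0000 - 10.8333 = 100.1667°C.
In Rankine: 100.1667 × 1.8 + 491.67 = 672.0°R.

672.0°R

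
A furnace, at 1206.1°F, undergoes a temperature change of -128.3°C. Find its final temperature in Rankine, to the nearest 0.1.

1434.8°R

Initial temperature in Celsius: (1206.1 - 32) × 5/9 = 652.2778°C.
Final Celsius temperature: 652.2778 - 128.3000 = 523.9778°C.
In Rankine: 523.9778 × 1.8 + 491.67 = 1434.8°R.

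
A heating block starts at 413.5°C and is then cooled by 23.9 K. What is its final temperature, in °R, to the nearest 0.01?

1192.95°R

The 23.9 K change is an interval; Kelvin and Celsius degrees are the same size, so ΔC = -23.9°C.
Final Celsius temperature: 413.5000 - 23.9000 = 389.6000°C.
In Rankine: 389.6000 × 1.8 + 491.67 = 1192.95°R.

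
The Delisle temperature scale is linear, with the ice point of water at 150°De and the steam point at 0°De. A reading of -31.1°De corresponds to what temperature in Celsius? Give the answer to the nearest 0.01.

Linear interpolation between the fixed points: C = (-31.1 - 150) × 100 / (0 - 150) = 120.7333°C.

120.73°C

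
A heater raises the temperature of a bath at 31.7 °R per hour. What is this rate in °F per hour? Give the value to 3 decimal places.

Since only a temperature interval is involved, the additive offset between the scales drops out.
A change of 1°R is a change of 1°F, so 31.7 × 1 = 31.700.

31.700 °F/hour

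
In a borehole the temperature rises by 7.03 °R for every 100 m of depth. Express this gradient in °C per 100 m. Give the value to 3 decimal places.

3.906 °C/100 m

Since only a temperature interval is involved, the additive offset between the scales drops out.
A change of 1°R is a change of 5/9°C, so 7.03 × 5/9 = 3.906.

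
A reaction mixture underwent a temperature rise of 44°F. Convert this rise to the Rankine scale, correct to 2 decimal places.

44.00°R

Fahrenheit and Rankine degrees are the same size, so the interval is unchanged: 44.00.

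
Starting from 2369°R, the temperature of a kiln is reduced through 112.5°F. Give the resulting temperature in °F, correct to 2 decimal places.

Initial temperature in Celsius: (2369 - 491.67) × 5/9 = 1042.9611°C.
The 112.5°F change is an interval, so only the factor 5/9 applies: -112.5 × 5/9 = -62.5000°C.
Final Celsius temperature: 1042.9611 - 62.5000 = 980.4611°C.
In Fahrenheit: 980.4611 × 1.8 + 32 = 1796.83°F.

1796.83°F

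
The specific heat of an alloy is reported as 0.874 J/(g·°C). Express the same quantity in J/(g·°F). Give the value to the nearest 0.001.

Since only a temperature interval is involved, the additive offset between the scales drops out.
A change of 1°F is a change of 5/9°C, so per °F the value is 0.874 × 5/9 = 0.486.

0.486 J/(g·°F)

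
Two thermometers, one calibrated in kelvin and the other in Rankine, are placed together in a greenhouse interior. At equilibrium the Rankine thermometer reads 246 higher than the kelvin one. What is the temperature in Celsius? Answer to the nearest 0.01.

Let x be the kelvin reading; then the Rankine reading is 1.8·x.
(1.8·x) - x = 246  ⇒  (0.8)·x = 246  ⇒  x = 307.5000 K.
In Celsius: 307.5 - 273.15 = 34.35°C.

34.35°C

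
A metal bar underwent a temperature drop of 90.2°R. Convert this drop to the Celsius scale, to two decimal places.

Only the scale ratio 5/9 matters for a change in temperature.
90.2 × 5/9 = 50.11.

50.11°C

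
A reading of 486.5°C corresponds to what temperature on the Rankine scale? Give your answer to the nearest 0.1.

1367.4°R

In Rankine: 486.5000 × 1.8 + 491.67 = 1367.4°R.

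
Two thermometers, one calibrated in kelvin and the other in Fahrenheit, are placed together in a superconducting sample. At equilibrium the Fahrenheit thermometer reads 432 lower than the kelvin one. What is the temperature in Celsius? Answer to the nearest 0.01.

Let x be the kelvin reading; then the Fahrenheit reading is 1.8·x - 459.67.
(1.8·x - 459.67) - x = -432  ⇒  (0.8)·x = 27.67  ⇒  x = 34.5875 K.
In Celsius: 34.5875 - 273.15 = -238.56°C.

-238.56°C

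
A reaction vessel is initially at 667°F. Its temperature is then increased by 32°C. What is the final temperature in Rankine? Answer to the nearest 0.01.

Initial temperature in Celsius: (667 - 32) × 5/9 = 352.7778°C.
Final Celsius temperature: 352.7778 + 32.0000 = 384.7778°C.
In Rankine: 384.7778 × 1.8 + 491.67 = 1184.27°R.

1184.27°R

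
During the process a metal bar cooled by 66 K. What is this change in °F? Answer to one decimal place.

For a temperature interval the offset drops out; only the factor 1.8 applies.
66 × 1.8 = 118.8.

118.8°F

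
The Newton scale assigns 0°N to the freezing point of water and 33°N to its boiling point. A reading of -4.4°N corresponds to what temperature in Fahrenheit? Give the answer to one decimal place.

8.0°F

Linear interpolation between the fixed points: C = (-4.4 - 0) × 100 / (33 - 0) = -13.3333°C.
Then -13.3333 × 1.8 + 32 = 8.0°F.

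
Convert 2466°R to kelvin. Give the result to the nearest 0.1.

1370.0 K

In Celsius: (2466 - 491.67) × 5/9 = 1096.8500°C.
In kelvin: 1096.8500 + 273.15 = 1370.0 K.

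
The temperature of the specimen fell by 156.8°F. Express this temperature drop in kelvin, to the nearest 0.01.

Only the scale ratio 5/9 matters for a change in temperature.
156.8 × 5/9 = 87.11.

87.11 K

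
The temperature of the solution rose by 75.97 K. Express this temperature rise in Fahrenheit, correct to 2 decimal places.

For a temperature interval the offset drops out; only the factor 1.8 applies.
75.97 × 1.8 = 136.75.

136.75°F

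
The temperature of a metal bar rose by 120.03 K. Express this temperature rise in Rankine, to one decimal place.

For a temperature interval the offset drops out; only the factor 1.8 applies.
120.03 × 1.8 = 216.1.

216.1°R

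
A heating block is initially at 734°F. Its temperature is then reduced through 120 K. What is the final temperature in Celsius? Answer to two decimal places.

Initial temperature in Celsius: (734 - 32) × 5/9 = 390.0000°C.
The 120 K change is an interval; Kelvin and Celsius degrees are the same size, so ΔC = -120°C.
Final Celsius temperature: 390.0000 - 120.0000 = 270.0000°C.

270.00°C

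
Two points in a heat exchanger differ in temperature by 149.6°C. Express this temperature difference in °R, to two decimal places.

For a temperature interval the offset drops out; only the factor 1.8 applies.
149.6 × 1.8 = 269.28.

269.28°R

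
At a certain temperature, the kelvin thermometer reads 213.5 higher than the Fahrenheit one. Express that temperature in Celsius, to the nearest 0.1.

Let x be the Fahrenheit reading; then the kelvin reading is 5/9·x + 255.372.
(5/9·x + 255.372) - x = 213.5  ⇒  (-4/9)·x = -41.8722  ⇒  x = 94.2125°F.
In Celsius: (94.2125 - 32) × 5/9 = 34.6°C.

34.6°C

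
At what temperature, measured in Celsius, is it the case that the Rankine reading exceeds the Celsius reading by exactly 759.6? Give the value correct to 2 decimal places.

Let C be the Celsius reading. The Rankine reading is R = 1.8·C + 491.67.
Require R - C = 759.6: (0.8)·C + 491.67 = 759.6.
C = (759.6 - 491.67) / (0.8) = 334.91.

334.91°C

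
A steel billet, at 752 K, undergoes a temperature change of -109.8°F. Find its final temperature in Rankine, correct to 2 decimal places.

Initial temperature in Celsius: 752 - 273.15 = 478.8500°C.
The 109.8°F change is an interval, so only the factor 5/9 applies: -109.8 × 5/9 = -61.0000°C.
Final Celsius temperature: 478.8500 - 61.0000 = 417.8500°C.
In Rankine: 417.8500 × 1.8 + 491.67 = 1243.80°R.

1243.80°R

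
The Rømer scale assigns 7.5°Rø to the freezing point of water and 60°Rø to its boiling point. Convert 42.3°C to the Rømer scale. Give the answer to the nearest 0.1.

29.7°Rø

Linearly onto the Rømer scale: 7.5 + (42.3000 / 100) × (60 - 7.5) = 29.7°Rø.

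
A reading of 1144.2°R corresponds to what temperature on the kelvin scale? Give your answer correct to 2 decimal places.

635.67 K

In Celsius: (1144.2 - 491.67) × 5/9 = 362.5167°C.
In kelvin: 362.5167 + 273.15 = 635.67 K.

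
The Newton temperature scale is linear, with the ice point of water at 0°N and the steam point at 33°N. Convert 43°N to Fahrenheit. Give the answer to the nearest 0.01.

266.55°F

Linear interpolation between the fixed points: C = (43 - 0) × 100 / (33 - 0) = 130.3030°C.
Then 130.3030 × 1.8 + 32 = 266.55°F.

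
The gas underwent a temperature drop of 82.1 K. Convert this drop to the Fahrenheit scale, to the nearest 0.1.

147.8°F

Only the scale ratio 1.8 matters for a change in temperature.
82.1 × 1.8 = 147.8.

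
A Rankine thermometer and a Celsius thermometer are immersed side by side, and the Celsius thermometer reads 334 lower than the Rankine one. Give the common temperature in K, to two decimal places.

76.06 K

Let x be the Rankine reading; then the Celsius reading is 5/9·x - 273.15.
(5/9·x - 273.15) - x = -334  ⇒  (-4/9)·x = -60.85  ⇒  x = 136.9125°R.
In Celsius: (136.9125 - 491.67) × 5/9 = -197.0875°C.
In kelvin: -197.0875 + 273.15 = 76.06 K.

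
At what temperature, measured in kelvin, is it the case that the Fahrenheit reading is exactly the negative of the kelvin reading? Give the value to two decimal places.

164.17 K

Let K be the kelvin reading. The Fahrenheit reading is F = 1.8·K - 459.67.
Require F = -1·K: 1.8·K - 459.67 = -1·K.
(2.8)·K = 459.67  ⇒  K = 164.17.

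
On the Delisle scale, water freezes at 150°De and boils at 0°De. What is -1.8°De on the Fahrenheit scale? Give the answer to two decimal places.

214.16°F

Linear interpolation between the fixed points: C = (-1.8 - 150) × 100 / (0 - 150) = 101.2000°C.
Then 101.2000 × 1.8 + 32 = 214.16°F.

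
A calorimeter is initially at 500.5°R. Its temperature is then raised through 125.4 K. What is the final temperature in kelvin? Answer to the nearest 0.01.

403.46 K

Initial temperature in Celsius: (500.5 - 491.67) × 5/9 = 4.9056°C.
The 125.4 K change is an interval; Kelvin and Celsius degrees are the same size, so ΔC = +125.4°C.
Final Celsius temperature: 4.9056 + 125.4000 = 130.3056°C.
In kelvin: 130.3056 + 273.15 = 403.46 K.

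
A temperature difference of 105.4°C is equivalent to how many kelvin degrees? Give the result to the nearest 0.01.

105.40 K

Celsius and kelvin degrees are the same size, so the interval is unchanged: 105.40.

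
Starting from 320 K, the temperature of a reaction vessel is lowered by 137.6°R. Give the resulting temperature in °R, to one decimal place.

438.4°R

Initial temperature in Celsius: 320 - 273.15 = 46.8500°C.
The 137.6°R change is an interval, so only the factor 5/9 applies: -137.6 × 5/9 = -76.4444°C.
Final Celsius temperature: 46.8500 - 76.4444 = -29.5944°C.
In Rankine: -29.5944 × 1.8 + 491.67 = 438.4°R.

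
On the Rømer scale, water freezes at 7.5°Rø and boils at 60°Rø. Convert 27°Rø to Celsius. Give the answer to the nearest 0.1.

37.1°C

Linear interpolation between the fixed points: C = (27 - 7.5) × 100 / (60 - 7.5) = 37.1429°C.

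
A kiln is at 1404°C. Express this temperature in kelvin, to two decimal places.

1677.15 K

In kelvin: 1404.0000 + 273.15 = 1677.15 K.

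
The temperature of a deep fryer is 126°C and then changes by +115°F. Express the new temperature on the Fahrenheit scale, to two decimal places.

373.80°F

The 115°F change is an interval, so only the factor 5/9 applies: +115 × 5/9 = +63.8889°C.
Final Celsius temperature: 126.0000 + 63.8889 = 189.8889°C.
In Fahrenheit: 189.8889 × 1.8 + 32 = 373.80°F.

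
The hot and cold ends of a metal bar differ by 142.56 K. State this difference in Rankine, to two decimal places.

256.61°R

Only the scale ratio 1.8 matters for a change in temperature.
142.56 × 1.8 = 256.61.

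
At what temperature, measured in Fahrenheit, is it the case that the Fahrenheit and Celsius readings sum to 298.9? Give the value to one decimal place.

Let F be the Fahrenheit reading. The Celsius reading is C = 5/9·F - 17.7778.
Require F + C = 298.9: (14/9)·F - 17.7778 = 298.9.
F = (298.9 + 17.7778) / (14/9) = 203.6.

203.6°F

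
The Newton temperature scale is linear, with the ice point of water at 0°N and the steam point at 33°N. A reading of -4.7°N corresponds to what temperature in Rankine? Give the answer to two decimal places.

466.03°R

Linear interpolation between the fixed points: C = (-4.7 - 0) × 100 / (33 - 0) = -14.2424°C.
Then -14.2424 × 1.8 + 491.67 = 466.03°R.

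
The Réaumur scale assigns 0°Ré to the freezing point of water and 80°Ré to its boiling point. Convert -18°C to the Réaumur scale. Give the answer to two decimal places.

-14.40°Ré

Linearly onto the Réaumur scale: 0 + (-18.0000 / 100) × (80 - 0) = -14.40°Ré.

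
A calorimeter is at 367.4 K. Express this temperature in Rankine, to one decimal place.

In Celsius: 367.4 - 273.15 = 94.2500°C.
In Rankine: 94.2500 × 1.8 + 491.67 = 661.3°R.

661.3°R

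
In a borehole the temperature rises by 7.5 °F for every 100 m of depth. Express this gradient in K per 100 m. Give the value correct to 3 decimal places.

The quantity depends on a temperature interval, so only the ratio of degree sizes applies; the offset between the scales is irrelevant.
A change of 1°F is a change of 5/9 K, so 7.5 × 5/9 = 4.167.

4.167 K/100 m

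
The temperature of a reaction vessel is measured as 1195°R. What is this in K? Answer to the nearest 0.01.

663.89 K

In Celsius: (1195 - 491.67) × 5/9 = 390.7389°C.
In kelvin: 390.7389 + 273.15 = 663.89 K.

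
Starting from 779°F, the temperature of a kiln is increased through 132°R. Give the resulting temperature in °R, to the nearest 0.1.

Initial temperature in Celsius: (779 - 32) × 5/9 = 415.0000°C.
The 132°R change is an interval, so only the factor 5/9 applies: +132 × 5/9 = +73.3333°C.
Final Celsius temperature: 415.0000 + 73.3333 = 488.3333°C.
In Rankine: 488.3333 × 1.8 + 491.67 = 1370.7°R.

1370.7°R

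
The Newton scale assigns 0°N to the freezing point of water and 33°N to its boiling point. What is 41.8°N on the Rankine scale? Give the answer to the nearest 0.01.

719.67°R

Linear interpolation between the fixed points: C = (41.8 - 0) × 100 / (33 - 0) = 126.6667°C.
Then 126.6667 × 1.8 + 491.67 = 719.67°R.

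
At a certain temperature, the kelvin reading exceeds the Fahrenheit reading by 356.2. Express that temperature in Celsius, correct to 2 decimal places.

-143.81°C

Let x be the kelvin reading; then the Fahrenheit reading is 1.8·x - 459.67.
(1.8·x - 459.67) - x = -356.2  ⇒  (0.8)·x = 103.47  ⇒  x = 129.3375 K.
In Celsius: 129.3375 - 273.15 = -143.81°C.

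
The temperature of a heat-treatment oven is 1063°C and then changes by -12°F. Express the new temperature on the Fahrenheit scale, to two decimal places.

1933.40°F

The 12°F change is an interval, so only the factor 5/9 applies: -12 × 5/9 = -6.6667°C.
Final Celsius temperature: 1063.0000 - 6.6667 = 1056.3333°C.
In Fahrenheit: 1056.3333 × 1.8 + 32 = 1933.40°F.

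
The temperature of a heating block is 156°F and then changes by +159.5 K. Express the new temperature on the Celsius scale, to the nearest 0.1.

228.4°C

Initial temperature in Celsius: (156 - 32) × 5/9 = 68.8889°C.
The 159.5 K change is an interval; Kelvin and Celsius degrees are the same size, so ΔC = +159.5°C.
Final Celsius temperature: 68.8889 + 159.5000 = 228.3889°C.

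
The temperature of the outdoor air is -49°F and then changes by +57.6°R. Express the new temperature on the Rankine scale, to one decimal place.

Initial temperature in Celsius: (-49 - 32) × 5/9 = -45.0000°C.
The 57.6°R change is an interval, so only the factor 5/9 applies: +57.6 × 5/9 = +32.0000°C.
Final Celsius temperature: -45.0000 + 32.0000 = -13.0000°C.
In Rankine: -13.0000 × 1.8 + 491.67 = 468.3°R.

468.3°R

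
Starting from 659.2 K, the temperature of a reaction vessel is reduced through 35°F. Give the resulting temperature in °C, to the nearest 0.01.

Initial temperature in Celsius: 659.2 - 273.15 = 386.0500°C.
The 35°F change is an interval, so only the factor 5/9 applies: -35 × 5/9 = -19.4444°C.
Final Celsius temperature: 386.0500 - 19.4444 = 366.6056°C.

366.61°C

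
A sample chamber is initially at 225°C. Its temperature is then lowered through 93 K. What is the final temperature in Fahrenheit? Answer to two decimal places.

269.60°F

The 93 K change is an interval; Kelvin and Celsius degrees are the same size, so ΔC = -93°C.
Final Celsius temperature: 225.0000 - 93.0000 = 132.0000°C.
In Fahrenheit: 132.0000 × 1.8 + 32 = 269.60°F.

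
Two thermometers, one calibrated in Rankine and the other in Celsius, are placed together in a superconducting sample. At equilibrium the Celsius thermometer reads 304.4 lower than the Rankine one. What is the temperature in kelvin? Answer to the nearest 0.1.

39.1 K

Let x be the Rankine reading; then the Celsius reading is 5/9·x - 273.15.
(5/9·x - 273.15) - x = -304.4  ⇒  (-4/9)·x = -31.25  ⇒  x = 70.3125°R.
In Celsius: (70.3125 - 491.67) × 5/9 = -234.0875°C.
In kelvin: -234.0875 + 273.15 = 39.1 K.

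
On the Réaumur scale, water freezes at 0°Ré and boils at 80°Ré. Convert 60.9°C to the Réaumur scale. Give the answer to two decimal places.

48.72°Ré

Linearly onto the Réaumur scale: 0 + (60.9000 / 100) × (80 - 0) = 48.72°Ré.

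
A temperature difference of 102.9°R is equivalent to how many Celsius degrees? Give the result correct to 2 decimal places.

57.17°C

Only the scale ratio 5/9 matters for a change in temperature.
102.9 × 5/9 = 57.17.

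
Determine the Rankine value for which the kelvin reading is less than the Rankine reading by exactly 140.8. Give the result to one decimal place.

316.8°R

Let R be the Rankine reading. The kelvin reading is K = 5/9·R.
Require K - R = -140.8: (-4/9)·R = -140.8.
R = (-140.8) / (-4/9) = 316.8.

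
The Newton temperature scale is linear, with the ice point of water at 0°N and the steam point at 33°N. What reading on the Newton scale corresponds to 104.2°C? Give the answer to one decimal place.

Linearly onto the Newton scale: 0 + (104.2000 / 100) × (33 - 0) = 34.4°N.

34.4°N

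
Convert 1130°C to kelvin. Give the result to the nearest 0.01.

In kelvin: 1130.0000 + 273.15 = 1403.15 K.

1403.15 K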